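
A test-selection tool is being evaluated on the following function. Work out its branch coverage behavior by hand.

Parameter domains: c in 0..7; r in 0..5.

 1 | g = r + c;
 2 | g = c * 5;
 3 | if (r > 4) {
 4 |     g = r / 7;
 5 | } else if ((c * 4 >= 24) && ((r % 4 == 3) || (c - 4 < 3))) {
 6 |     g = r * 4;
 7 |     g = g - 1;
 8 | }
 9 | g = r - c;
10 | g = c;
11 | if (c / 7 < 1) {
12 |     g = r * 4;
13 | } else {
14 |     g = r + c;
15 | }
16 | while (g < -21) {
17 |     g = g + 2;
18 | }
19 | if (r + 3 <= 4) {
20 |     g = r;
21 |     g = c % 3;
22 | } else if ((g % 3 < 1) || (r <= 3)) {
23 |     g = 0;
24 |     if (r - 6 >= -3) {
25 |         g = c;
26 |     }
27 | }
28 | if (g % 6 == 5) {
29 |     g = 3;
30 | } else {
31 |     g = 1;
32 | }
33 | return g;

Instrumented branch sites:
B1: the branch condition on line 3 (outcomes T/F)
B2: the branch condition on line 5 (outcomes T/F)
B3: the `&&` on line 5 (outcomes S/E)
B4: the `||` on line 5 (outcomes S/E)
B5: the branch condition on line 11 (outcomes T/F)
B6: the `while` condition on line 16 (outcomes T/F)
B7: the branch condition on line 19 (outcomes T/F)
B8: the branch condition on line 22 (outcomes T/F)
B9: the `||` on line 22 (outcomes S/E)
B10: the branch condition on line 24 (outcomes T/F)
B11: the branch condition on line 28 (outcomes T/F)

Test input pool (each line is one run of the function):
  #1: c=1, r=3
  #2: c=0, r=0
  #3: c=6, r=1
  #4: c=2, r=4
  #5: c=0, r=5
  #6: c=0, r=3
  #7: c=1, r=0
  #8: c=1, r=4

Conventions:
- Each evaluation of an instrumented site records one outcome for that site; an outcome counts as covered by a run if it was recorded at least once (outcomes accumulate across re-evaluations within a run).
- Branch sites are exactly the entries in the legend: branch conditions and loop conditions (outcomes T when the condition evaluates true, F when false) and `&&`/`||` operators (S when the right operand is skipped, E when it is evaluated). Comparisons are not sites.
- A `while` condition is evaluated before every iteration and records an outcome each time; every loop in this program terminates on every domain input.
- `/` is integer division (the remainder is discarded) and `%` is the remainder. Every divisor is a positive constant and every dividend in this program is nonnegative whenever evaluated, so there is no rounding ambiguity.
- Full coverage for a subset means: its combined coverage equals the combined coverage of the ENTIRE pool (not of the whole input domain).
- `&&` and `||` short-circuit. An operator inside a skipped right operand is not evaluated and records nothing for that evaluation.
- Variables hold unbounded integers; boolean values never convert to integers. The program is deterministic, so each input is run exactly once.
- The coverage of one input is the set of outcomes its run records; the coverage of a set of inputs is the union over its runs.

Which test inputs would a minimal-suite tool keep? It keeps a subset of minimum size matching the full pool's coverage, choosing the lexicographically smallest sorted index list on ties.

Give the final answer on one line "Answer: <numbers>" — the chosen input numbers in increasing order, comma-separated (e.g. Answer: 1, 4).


input #1, c=1, r=3: events B1->F, B3->S, B2->F, B5->T, B6->F, B7->F, B9->S, B8->T, B10->T, B11->F; outcomes B1=F, B2=F, B3=S, B5=T, B6=F, B7=F, B8=T, B9=S, B10=T, B11=F
input #2, c=0, r=0: events B1->F, B3->S, B2->F, B5->T, B6->F, B7->T, B11->F; outcomes B1=F, B2=F, B3=S, B5=T, B6=F, B7=T, B11=F
input #3, c=6, r=1: events B1->F, B3->E, B4->E, B2->T, B5->T, B6->F, B7->T, B11->F; outcomes B1=F, B2=T, B3=E, B4=E, B5=T, B6=F, B7=T, B11=F
input #4, c=2, r=4: events B1->F, B3->S, B2->F, B5->T, B6->F, B7->F, B9->E, B8->F, B11->F; outcomes B1=F, B2=F, B3=S, B5=T, B6=F, B7=F, B8=F, B9=E, B11=F
input #5, c=0, r=5: events B1->T, B5->T, B6->F, B7->F, B9->E, B8->F, B11->F; outcomes B1=T, B5=T, B6=F, B7=F, B8=F, B9=E, B11=F
input #6, c=0, r=3: events B1->F, B3->S, B2->F, B5->T, B6->F, B7->F, B9->S, B8->T, B10->T, B11->F; outcomes B1=F, B2=F, B3=S, B5=T, B6=F, B7=F, B8=T, B9=S, B10=T, B11=F
input #7, c=1, r=0: events B1->F, B3->S, B2->F, B5->T, B6->F, B7->T, B11->F; outcomes B1=F, B2=F, B3=S, B5=T, B6=F, B7=T, B11=F
input #8, c=1, r=4: events B1->F, B3->S, B2->F, B5->T, B6->F, B7->F, B9->E, B8->F, B11->F; outcomes B1=F, B2=F, B3=S, B5=T, B6=F, B7=F, B8=F, B9=E, B11=F
together the pool reaches 17 outcomes: B1=T, B1=F, B2=T, B2=F, B3=S, B3=E, B4=E, B5=T, B6=F, B7=T, B7=F, B8=T, B8=F, B9=S, B9=E, B10=T, B11=F
size 1 is not enough: best union over all size-1 subsets is 10/17
size 2 is not enough: best union over all size-2 subsets is 14/17
size 3: inputs {1, 3, 5} cover all 17 outcomes, and no lexicographically smaller subset of this size does
Answer: 1, 3, 5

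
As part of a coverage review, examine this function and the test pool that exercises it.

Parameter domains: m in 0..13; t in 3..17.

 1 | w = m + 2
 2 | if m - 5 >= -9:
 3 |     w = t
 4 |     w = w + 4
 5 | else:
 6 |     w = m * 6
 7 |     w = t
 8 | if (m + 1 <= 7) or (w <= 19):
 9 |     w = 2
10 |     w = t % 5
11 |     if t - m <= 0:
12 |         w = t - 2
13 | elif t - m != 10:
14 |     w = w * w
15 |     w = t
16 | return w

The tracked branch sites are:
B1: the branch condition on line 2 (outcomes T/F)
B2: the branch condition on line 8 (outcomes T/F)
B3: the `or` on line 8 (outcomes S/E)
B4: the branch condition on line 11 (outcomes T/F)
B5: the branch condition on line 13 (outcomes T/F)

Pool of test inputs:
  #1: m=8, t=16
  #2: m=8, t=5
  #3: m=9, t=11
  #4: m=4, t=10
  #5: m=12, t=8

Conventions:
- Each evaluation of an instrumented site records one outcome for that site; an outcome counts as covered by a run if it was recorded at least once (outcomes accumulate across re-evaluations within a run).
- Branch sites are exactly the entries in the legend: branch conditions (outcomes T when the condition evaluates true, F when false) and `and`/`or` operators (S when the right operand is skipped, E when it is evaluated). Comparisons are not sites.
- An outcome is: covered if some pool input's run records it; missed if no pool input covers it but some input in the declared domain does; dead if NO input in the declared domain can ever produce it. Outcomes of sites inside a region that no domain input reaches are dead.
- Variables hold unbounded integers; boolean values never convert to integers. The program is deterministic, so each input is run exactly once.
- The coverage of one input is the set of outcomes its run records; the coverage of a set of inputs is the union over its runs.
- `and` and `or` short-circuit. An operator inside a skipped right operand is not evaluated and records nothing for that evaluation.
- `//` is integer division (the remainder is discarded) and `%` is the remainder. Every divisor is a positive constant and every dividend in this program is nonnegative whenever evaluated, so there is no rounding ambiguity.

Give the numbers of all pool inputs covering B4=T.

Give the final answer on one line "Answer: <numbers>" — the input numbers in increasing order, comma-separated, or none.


input #1 (m=8, t=16): never hits B4=T
input #2 (m=8, t=5): hits B4=T
input #3 (m=9, t=11): never hits B4=T
input #4 (m=4, t=10): never hits B4=T
input #5 (m=12, t=8): hits B4=T
Answer: 2, 5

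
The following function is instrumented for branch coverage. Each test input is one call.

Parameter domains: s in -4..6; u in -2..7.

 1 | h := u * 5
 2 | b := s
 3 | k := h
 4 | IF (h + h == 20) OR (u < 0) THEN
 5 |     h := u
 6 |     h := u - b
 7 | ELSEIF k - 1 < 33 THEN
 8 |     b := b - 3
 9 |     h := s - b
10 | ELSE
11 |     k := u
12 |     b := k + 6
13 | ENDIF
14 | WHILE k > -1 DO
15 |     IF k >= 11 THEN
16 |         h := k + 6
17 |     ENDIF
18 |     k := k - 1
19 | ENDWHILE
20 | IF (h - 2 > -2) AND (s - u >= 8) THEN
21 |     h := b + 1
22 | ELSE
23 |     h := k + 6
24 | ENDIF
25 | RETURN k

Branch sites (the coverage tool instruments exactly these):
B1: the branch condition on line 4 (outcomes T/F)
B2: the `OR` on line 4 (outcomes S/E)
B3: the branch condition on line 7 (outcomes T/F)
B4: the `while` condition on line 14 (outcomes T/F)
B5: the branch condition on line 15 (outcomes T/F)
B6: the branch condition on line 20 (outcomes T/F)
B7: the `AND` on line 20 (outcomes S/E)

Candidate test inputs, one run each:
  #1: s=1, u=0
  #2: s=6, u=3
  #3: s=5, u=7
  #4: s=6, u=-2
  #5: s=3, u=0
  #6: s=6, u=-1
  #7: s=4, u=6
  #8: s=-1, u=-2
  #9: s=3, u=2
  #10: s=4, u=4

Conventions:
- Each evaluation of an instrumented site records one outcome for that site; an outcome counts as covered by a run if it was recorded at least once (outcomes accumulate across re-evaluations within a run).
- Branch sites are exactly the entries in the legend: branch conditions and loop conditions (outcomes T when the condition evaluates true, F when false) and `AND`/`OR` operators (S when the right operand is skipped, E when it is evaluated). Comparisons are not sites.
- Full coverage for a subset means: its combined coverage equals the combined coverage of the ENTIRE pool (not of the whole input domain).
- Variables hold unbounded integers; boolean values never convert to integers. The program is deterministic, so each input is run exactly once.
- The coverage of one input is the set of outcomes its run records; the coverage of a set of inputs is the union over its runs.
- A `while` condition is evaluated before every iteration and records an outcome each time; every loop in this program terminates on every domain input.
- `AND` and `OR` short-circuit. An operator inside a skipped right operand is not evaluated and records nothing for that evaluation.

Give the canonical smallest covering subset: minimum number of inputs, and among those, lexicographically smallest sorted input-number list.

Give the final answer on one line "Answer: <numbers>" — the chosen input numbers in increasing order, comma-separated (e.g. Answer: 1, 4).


input #1, s=1, u=0: outcomes B1=F, B2=E, B3=T, B4=T, B4=F, B5=F, B6=F, B7=E
input #2, s=6, u=3: outcomes B1=F, B2=E, B3=T, B4=T, B4=F, B5=T, B5=F, B6=F, B7=E
input #3, s=5, u=7: outcomes B1=F, B2=E, B3=F, B4=T, B4=F, B5=F, B6=F, B7=E
input #4, s=6, u=-2: outcomes B1=T, B2=E, B4=F, B6=F, B7=S
input #5, s=3, u=0: outcomes B1=F, B2=E, B3=T, B4=T, B4=F, B5=F, B6=F, B7=E
input #6, s=6, u=-1: outcomes B1=T, B2=E, B4=F, B6=F, B7=S
input #7, s=4, u=6: outcomes B1=F, B2=E, B3=T, B4=T, B4=F, B5=T, B5=F, B6=F, B7=E
input #8, s=-1, u=-2: outcomes B1=T, B2=E, B4=F, B6=F, B7=S
input #9, s=3, u=2: outcomes B1=T, B2=S, B4=T, B4=F, B5=F, B6=F, B7=S
input #10, s=4, u=4: outcomes B1=F, B2=E, B3=T, B4=T, B4=F, B5=T, B5=F, B6=F, B7=E
together the pool reaches 13 outcomes: B1=T, B1=F, B2=S, B2=E, B3=T, B3=F, B4=T, B4=F, B5=T, B5=F, B6=F, B7=S, B7=E
every size-1 subset falls short of the 13 outcomes (best: 9/13)
every size-2 subset falls short of the 13 outcomes (best: 12/13)
at size 3, {2, 3, 9} reaches all 13 outcomes; every lexicographically earlier size-3 subset fails
Answer: 2, 3, 9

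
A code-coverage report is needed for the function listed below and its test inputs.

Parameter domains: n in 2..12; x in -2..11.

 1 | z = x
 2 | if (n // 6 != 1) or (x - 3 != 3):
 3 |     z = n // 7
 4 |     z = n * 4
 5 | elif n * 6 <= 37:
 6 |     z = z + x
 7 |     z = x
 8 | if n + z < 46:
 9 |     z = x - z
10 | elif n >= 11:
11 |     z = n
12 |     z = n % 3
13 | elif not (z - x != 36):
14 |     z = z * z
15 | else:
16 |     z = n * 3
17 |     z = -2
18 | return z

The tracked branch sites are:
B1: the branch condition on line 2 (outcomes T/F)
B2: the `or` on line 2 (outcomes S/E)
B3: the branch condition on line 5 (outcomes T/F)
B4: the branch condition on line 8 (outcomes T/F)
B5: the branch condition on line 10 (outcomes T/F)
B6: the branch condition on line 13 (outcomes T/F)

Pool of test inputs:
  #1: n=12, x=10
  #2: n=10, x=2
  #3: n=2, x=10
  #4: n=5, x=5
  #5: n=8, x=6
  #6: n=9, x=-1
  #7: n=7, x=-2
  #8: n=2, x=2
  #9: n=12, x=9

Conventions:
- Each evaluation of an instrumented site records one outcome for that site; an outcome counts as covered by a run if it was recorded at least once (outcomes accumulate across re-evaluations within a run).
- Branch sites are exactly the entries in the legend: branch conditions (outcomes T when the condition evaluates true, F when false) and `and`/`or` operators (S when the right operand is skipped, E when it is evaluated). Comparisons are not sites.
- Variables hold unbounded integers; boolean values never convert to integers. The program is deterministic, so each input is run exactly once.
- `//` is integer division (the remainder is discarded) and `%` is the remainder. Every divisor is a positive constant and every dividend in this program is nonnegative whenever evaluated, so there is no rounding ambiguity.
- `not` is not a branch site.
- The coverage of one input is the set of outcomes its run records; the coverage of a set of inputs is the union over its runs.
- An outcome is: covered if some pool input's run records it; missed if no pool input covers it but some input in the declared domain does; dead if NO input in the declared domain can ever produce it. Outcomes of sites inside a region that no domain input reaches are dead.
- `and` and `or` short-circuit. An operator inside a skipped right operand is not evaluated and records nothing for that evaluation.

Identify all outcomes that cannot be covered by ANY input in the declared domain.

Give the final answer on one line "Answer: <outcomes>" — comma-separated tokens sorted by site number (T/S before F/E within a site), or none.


running all 154 domain inputs and tallying outcomes:
  reachable outcomes have witnesses, e.g. B1=T (e.g. n=2, x=-2), B1=F (e.g. n=6, x=6), B2=S (e.g. n=2, x=-2), B2=E (e.g. n=6, x=-2)
Answer: none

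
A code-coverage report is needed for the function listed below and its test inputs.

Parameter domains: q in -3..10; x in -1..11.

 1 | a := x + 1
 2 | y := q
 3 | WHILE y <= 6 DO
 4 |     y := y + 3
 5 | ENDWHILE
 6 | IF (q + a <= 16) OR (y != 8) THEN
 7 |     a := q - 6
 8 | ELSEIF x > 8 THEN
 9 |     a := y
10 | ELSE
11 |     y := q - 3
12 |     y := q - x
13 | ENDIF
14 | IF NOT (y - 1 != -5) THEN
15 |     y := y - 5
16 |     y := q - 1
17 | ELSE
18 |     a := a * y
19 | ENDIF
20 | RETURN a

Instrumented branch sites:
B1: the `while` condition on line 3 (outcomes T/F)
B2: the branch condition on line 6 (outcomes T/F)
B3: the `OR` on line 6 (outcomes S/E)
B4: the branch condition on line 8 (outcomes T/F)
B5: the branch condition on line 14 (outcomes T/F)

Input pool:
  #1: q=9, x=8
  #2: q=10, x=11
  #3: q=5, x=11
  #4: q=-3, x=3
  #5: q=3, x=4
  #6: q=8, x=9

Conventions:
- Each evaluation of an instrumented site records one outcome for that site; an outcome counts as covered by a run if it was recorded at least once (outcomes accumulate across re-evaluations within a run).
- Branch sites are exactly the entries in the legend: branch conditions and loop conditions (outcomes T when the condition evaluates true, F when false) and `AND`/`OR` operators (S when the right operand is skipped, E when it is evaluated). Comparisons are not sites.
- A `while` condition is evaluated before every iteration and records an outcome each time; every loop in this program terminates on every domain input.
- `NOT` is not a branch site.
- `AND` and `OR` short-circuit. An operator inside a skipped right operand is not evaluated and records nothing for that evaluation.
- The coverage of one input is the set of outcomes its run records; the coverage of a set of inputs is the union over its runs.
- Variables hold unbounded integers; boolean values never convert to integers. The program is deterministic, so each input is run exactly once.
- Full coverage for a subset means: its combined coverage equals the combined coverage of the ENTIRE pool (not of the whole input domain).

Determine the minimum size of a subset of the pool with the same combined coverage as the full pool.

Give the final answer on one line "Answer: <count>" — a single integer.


test 1 (q=9, x=8) fires B1->F, B3->E, B2->T, B5->F; hits B1=F, B2=T, B3=E, B5=F
test 2 (q=10, x=11) fires B1->F, B3->E, B2->T, B5->F; hits B1=F, B2=T, B3=E, B5=F
test 3 (q=5, x=11) fires B1->T, B1->F, B3->E, B2->F, B4->T, B5->F; hits B1=T, B1=F, B2=F, B3=E, B4=T, B5=F
test 4 (q=-3, x=3) fires B1->T, B1->T, B1->T, B1->T, B1->F, B3->S, B2->T, B5->F; hits B1=T, B1=F, B2=T, B3=S, B5=F
test 5 (q=3, x=4) fires B1->T, B1->T, B1->F, B3->S, B2->T, B5->F; hits B1=T, B1=F, B2=T, B3=S, B5=F
test 6 (q=8, x=9) fires B1->F, B3->E, B2->F, B4->T, B5->F; hits B1=F, B2=F, B3=E, B4=T, B5=F
together the pool reaches 8 outcomes: B1=T, B1=F, B2=T, B2=F, B3=S, B3=E, B4=T, B5=F
every size-1 subset falls short of the 8 outcomes (best: 6/8)
size 2: inputs {3, 4} cover all 8 outcomes, and no lexicographically smaller subset of this size does
Answer: 2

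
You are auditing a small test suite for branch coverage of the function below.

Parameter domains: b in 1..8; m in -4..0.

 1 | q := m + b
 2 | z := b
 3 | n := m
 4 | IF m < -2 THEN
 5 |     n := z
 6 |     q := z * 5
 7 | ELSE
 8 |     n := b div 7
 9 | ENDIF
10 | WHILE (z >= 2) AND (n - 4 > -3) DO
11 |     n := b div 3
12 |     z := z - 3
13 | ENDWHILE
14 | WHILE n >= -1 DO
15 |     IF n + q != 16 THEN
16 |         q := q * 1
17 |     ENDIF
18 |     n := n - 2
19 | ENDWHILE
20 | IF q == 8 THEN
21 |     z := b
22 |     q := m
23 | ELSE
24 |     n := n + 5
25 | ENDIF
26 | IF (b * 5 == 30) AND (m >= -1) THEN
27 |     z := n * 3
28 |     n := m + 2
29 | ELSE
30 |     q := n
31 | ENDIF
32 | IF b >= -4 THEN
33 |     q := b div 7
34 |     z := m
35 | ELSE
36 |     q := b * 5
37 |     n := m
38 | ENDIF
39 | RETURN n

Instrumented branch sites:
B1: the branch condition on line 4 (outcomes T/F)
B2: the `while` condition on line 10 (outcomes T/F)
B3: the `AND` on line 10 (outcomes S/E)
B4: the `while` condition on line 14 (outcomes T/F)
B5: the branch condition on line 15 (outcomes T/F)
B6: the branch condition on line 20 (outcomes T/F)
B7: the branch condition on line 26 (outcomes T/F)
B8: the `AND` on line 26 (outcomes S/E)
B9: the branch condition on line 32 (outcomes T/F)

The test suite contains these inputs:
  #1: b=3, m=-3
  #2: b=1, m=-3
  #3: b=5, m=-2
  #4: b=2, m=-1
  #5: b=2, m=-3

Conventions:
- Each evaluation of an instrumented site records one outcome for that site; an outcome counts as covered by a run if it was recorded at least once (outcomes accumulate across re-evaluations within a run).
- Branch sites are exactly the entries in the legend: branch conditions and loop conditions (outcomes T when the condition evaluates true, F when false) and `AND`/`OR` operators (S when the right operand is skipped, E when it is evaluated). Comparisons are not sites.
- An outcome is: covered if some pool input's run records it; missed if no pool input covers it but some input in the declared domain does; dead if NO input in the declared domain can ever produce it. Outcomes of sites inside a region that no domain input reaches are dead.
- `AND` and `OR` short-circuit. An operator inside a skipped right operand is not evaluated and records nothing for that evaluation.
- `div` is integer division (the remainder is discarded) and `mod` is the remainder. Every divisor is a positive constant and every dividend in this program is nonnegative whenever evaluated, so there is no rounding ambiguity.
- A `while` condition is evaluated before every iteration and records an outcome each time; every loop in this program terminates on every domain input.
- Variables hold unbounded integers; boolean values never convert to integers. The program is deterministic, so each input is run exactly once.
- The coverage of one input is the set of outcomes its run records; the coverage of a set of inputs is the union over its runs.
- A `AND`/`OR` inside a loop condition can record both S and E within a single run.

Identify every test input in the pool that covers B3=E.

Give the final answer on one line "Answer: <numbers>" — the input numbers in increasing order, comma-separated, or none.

input #1 (b=3, m=-3): hits B3=E
input #2 (b=1, m=-3): never hits B3=E
input #3 (b=5, m=-2): hits B3=E
input #4 (b=2, m=-1): hits B3=E
input #5 (b=2, m=-3): hits B3=E

Answer: 1, 3, 4, 5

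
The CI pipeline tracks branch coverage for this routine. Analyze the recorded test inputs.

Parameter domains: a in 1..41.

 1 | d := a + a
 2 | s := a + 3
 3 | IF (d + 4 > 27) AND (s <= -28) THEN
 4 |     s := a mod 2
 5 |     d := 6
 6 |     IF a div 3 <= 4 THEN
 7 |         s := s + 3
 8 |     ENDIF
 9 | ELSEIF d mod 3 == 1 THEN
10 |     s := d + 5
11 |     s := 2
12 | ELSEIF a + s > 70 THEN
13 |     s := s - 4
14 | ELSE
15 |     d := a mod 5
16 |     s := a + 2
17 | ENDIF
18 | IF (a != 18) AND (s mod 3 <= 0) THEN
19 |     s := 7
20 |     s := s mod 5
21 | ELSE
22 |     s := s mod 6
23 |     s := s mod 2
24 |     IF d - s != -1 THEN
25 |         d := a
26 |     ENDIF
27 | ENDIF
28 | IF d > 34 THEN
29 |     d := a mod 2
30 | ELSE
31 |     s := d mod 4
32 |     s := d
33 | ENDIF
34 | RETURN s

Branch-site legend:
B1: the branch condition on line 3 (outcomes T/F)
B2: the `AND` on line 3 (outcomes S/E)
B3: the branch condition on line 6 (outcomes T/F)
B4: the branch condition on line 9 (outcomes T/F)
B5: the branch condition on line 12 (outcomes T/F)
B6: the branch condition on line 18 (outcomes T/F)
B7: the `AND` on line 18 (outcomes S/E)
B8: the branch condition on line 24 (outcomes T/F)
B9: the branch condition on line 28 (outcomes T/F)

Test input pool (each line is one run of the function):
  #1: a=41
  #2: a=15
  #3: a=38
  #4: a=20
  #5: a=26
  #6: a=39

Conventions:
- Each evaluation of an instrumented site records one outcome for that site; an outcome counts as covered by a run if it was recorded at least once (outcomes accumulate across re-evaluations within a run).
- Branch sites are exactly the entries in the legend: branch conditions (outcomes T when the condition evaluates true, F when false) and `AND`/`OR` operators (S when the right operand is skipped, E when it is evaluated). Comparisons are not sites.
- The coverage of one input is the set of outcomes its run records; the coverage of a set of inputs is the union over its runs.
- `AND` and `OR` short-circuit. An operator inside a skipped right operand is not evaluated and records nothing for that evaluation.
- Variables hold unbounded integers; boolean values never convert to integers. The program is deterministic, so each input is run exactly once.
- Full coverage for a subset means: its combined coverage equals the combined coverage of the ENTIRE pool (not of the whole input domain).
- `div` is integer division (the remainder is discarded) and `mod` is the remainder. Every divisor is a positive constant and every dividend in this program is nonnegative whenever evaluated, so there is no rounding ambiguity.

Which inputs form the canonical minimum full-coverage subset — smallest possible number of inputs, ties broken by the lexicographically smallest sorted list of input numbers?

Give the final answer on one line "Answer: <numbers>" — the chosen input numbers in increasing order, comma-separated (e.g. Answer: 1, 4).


test 1 (a=41) fires B2->E, B1->F, B4->T, B7->E, B6->F, B8->T, B9->T; hits B1=F, B2=E, B4=T, B6=F, B7=E, B8=T, B9=T
test 2 (a=15) fires B2->E, B1->F, B4->F, B5->F, B7->E, B6->F, B8->F, B9->F; hits B1=F, B2=E, B4=F, B5=F, B6=F, B7=E, B8=F, B9=F
test 3 (a=38) fires B2->E, B1->F, B4->T, B7->E, B6->F, B8->T, B9->T; hits B1=F, B2=E, B4=T, B6=F, B7=E, B8=T, B9=T
test 4 (a=20) fires B2->E, B1->F, B4->T, B7->E, B6->F, B8->T, B9->F; hits B1=F, B2=E, B4=T, B6=F, B7=E, B8=T, B9=F
test 5 (a=26) fires B2->E, B1->F, B4->T, B7->E, B6->F, B8->T, B9->F; hits B1=F, B2=E, B4=T, B6=F, B7=E, B8=T, B9=F
test 6 (a=39) fires B2->E, B1->F, B4->F, B5->T, B7->E, B6->F, B8->T, B9->T; hits B1=F, B2=E, B4=F, B5=T, B6=F, B7=E, B8=T, B9=T
union over all inputs: B1=F, B2=E, B4=T, B4=F, B5=T, B5=F, B6=F, B7=E, B8=T, B8=F, B9=T, B9=F (12 outcomes)
every size-1 subset falls short of the 12 outcomes (best: 8/12)
every size-2 subset falls short of the 12 outcomes (best: 11/12)
the canonical winner is {1, 2, 6}: size 3, full 12-outcome coverage, earliest index list among size-3 covers
Answer: 1, 2, 6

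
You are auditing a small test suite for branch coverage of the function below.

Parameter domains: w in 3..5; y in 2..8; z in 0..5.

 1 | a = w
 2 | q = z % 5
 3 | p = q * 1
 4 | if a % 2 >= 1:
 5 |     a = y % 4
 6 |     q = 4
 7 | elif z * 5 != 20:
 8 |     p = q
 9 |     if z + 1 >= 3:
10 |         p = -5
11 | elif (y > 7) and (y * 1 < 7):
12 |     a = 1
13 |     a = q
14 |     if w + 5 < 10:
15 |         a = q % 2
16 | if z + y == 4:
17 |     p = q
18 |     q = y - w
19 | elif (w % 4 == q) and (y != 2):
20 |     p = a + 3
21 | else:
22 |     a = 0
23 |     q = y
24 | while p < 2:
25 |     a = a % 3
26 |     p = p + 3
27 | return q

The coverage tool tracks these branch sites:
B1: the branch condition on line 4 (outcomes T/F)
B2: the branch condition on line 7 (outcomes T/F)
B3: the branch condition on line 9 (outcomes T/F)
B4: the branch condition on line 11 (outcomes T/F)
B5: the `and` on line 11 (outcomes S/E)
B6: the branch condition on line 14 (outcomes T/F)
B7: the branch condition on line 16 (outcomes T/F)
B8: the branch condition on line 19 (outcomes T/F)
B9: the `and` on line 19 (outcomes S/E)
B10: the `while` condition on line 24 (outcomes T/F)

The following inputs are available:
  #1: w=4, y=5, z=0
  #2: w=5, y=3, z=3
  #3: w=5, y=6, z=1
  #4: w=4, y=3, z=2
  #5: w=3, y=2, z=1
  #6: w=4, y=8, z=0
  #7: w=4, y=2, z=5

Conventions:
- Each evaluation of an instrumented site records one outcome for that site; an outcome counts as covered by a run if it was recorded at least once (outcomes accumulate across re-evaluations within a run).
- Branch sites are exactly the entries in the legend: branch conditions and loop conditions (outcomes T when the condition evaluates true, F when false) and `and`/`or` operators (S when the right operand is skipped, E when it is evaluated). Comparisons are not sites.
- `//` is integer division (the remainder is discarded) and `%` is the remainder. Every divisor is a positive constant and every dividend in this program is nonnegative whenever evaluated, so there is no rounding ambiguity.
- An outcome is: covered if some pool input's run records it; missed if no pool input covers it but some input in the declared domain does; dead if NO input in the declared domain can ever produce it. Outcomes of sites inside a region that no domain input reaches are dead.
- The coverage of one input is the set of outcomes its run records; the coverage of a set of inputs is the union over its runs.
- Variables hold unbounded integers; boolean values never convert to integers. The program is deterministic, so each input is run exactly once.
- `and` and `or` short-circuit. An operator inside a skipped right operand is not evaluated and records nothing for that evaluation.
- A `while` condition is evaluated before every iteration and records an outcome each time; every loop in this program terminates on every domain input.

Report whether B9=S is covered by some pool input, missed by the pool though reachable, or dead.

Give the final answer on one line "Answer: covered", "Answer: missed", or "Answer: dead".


B9=S is recorded by pool input(s) 2, 3, 4, 5 -> covered
Answer: covered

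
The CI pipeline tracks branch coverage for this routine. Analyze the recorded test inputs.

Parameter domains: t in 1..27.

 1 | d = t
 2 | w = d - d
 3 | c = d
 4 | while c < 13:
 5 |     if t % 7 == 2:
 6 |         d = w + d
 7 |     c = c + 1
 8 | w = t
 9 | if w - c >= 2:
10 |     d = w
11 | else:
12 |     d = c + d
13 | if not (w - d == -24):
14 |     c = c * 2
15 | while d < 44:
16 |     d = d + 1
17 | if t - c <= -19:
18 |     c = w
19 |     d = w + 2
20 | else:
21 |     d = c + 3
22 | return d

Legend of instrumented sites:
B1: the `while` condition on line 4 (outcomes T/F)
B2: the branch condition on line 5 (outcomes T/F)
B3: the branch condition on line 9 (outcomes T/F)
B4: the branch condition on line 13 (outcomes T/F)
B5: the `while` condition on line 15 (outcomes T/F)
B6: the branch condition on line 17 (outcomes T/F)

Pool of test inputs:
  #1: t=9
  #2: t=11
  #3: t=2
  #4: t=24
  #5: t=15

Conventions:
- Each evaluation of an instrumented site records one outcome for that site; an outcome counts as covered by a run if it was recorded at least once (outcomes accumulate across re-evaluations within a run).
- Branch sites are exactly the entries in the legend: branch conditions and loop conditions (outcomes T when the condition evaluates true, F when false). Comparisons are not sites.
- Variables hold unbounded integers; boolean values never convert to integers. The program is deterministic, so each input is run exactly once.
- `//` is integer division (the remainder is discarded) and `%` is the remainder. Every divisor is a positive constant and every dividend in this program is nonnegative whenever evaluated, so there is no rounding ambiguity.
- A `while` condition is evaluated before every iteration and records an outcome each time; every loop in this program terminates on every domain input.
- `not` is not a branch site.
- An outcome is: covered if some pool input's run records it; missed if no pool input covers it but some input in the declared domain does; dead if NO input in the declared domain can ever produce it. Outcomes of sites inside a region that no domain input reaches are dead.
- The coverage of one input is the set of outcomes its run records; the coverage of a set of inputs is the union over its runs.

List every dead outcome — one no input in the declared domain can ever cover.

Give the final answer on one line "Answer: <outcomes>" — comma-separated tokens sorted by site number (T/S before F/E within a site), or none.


exhaustive pass over the 27-input domain:
  B3=T: no domain input ever produces it -> dead
  reachable outcomes have witnesses, e.g. B1=T (e.g. t=1), B1=F (e.g. t=1), B2=T (e.g. t=2), B2=F (e.g. t=1)
Answer: B3=T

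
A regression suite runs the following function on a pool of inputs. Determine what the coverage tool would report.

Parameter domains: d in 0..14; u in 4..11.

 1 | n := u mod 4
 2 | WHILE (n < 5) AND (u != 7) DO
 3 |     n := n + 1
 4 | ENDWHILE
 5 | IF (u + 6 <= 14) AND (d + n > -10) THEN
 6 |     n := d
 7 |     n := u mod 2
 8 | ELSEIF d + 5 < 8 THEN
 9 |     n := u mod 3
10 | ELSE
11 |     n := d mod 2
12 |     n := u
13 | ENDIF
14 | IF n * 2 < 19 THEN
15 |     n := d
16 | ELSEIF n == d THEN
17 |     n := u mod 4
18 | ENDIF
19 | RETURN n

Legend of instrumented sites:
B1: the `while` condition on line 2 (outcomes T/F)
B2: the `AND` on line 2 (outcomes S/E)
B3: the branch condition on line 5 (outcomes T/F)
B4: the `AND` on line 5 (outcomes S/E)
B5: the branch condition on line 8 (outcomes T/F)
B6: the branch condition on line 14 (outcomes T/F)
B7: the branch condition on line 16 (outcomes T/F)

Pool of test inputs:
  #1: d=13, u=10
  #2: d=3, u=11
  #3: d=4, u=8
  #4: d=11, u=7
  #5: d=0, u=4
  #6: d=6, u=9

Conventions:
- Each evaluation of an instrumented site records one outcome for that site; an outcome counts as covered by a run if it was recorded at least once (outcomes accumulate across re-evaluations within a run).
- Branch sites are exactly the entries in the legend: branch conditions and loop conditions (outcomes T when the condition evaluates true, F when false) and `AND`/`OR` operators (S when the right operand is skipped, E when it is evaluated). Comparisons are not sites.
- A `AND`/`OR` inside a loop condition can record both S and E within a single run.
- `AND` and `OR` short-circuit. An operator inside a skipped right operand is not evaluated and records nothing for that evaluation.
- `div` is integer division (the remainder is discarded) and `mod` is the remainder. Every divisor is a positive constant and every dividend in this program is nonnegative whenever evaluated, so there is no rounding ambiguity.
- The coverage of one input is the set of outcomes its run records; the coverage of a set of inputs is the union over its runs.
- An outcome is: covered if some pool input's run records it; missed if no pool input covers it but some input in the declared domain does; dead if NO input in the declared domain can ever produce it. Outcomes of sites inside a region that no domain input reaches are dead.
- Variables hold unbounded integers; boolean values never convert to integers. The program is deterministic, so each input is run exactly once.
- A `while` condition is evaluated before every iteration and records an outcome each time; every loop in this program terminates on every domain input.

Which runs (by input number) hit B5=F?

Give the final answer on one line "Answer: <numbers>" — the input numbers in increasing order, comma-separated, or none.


input #1 (d=13, u=10): records B5=F
input #2 (d=3, u=11): records B5=F
input #3 (d=4, u=8): does not record B5=F
input #4 (d=11, u=7): does not record B5=F
input #5 (d=0, u=4): does not record B5=F
input #6 (d=6, u=9): records B5=F
Answer: 1, 2, 6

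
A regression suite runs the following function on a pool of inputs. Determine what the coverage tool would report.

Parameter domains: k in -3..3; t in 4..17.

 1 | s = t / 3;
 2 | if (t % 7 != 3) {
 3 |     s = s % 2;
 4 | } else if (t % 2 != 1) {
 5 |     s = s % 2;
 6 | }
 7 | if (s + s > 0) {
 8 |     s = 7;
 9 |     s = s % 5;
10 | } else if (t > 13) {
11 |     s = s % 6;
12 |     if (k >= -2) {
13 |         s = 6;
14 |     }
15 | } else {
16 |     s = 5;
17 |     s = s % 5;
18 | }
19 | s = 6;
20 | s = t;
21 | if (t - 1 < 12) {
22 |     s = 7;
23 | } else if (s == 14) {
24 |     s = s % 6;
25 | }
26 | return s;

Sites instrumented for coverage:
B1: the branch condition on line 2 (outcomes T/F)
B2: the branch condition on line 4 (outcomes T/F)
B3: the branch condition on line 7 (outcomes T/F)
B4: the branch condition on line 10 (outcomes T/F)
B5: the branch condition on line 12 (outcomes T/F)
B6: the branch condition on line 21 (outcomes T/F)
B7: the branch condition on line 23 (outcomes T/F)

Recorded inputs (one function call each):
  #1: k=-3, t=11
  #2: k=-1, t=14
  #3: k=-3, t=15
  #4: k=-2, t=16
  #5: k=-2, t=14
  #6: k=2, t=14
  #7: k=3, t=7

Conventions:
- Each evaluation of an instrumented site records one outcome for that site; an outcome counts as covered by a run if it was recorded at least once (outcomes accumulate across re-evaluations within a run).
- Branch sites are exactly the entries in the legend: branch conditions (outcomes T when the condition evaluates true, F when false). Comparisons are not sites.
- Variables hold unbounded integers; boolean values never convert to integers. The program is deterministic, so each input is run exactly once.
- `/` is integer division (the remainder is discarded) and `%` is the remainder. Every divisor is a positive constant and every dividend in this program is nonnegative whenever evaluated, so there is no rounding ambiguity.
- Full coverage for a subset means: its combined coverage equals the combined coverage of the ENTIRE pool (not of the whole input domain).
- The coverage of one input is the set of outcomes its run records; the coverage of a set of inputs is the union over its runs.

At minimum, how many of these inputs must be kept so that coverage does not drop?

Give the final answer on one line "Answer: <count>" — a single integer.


#1 (k=-3, t=11) -> B1->T, B3->T, B6->T; covered: B1=T, B3=T, B6=T
#2 (k=-1, t=14) -> B1->T, B3->F, B4->T, B5->T, B6->F, B7->T; covered: B1=T, B3=F, B4=T, B5=T, B6=F, B7=T
#3 (k=-3, t=15) -> B1->T, B3->T, B6->F, B7->F; covered: B1=T, B3=T, B6=F, B7=F
#4 (k=-2, t=16) -> B1->T, B3->T, B6->F, B7->F; covered: B1=T, B3=T, B6=F, B7=F
#5 (k=-2, t=14) -> B1->T, B3->F, B4->T, B5->T, B6->F, B7->T; covered: B1=T, B3=F, B4=T, B5=T, B6=F, B7=T
#6 (k=2, t=14) -> B1->T, B3->F, B4->T, B5->T, B6->F, B7->T; covered: B1=T, B3=F, B4=T, B5=T, B6=F, B7=T
#7 (k=3, t=7) -> B1->T, B3->F, B4->F, B6->T; covered: B1=T, B3=F, B4=F, B6=T
together the pool reaches 10 outcomes: B1=T, B3=T, B3=F, B4=T, B4=F, B5=T, B6=T, B6=F, B7=T, B7=F
size 1 is not enough: best union over all size-1 subsets is 6/10
size 2 is not enough: best union over all size-2 subsets is 8/10
at size 3, {2, 3, 7} reaches all 10 outcomes; every lexicographically earlier size-3 subset fails
Answer: 3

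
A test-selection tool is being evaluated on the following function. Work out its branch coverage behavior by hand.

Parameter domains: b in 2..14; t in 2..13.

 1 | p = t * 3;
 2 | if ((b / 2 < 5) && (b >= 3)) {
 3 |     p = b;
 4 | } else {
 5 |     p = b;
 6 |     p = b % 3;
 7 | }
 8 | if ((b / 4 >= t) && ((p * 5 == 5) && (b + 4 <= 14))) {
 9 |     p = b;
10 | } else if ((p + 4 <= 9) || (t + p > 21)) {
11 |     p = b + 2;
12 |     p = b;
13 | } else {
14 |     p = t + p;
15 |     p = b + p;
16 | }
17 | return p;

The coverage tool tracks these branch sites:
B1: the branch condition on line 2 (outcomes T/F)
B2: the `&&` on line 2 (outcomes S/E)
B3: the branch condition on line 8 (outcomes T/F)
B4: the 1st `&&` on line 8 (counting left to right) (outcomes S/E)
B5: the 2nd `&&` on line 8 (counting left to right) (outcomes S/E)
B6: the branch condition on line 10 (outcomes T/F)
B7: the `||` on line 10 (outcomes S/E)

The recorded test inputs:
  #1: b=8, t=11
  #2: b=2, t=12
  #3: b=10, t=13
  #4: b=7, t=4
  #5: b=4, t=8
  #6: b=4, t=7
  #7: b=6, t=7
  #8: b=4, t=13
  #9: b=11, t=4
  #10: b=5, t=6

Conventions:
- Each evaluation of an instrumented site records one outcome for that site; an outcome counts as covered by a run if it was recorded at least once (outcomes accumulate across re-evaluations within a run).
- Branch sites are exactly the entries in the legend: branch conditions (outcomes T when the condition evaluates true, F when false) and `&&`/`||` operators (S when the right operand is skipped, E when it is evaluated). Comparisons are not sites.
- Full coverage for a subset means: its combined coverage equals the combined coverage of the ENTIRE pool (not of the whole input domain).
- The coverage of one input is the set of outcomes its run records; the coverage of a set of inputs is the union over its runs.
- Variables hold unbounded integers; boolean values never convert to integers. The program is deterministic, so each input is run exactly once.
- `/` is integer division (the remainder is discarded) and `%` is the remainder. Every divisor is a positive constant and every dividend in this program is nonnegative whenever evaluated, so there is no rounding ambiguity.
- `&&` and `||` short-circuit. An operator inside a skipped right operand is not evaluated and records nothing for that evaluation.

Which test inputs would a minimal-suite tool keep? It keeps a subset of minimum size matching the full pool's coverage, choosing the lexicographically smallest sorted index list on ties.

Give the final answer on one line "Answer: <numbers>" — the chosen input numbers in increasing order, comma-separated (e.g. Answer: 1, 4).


input #1 (b=8, t=11): events B2->E, B1->T, B4->S, B3->F, B7->E, B6->F; covers B1=T, B2=E, B3=F, B4=S, B6=F, B7=E
input #2 (b=2, t=12): events B2->E, B1->F, B4->S, B3->F, B7->S, B6->T; covers B1=F, B2=E, B3=F, B4=S, B6=T, B7=S
input #3 (b=10, t=13): events B2->S, B1->F, B4->S, B3->F, B7->S, B6->T; covers B1=F, B2=S, B3=F, B4=S, B6=T, B7=S
input #4 (b=7, t=4): events B2->E, B1->T, B4->S, B3->F, B7->E, B6->F; covers B1=T, B2=E, B3=F, B4=S, B6=F, B7=E
input #5 (b=4, t=8): events B2->E, B1->T, B4->S, B3->F, B7->S, B6->T; covers B1=T, B2=E, B3=F, B4=S, B6=T, B7=S
input #6 (b=4, t=7): events B2->E, B1->T, B4->S, B3->F, B7->S, B6->T; covers B1=T, B2=E, B3=F, B4=S, B6=T, B7=S
input #7 (b=6, t=7): events B2->E, B1->T, B4->S, B3->F, B7->E, B6->F; covers B1=T, B2=E, B3=F, B4=S, B6=F, B7=E
input #8 (b=4, t=13): events B2->E, B1->T, B4->S, B3->F, B7->S, B6->T; covers B1=T, B2=E, B3=F, B4=S, B6=T, B7=S
input #9 (b=11, t=4): events B2->S, B1->F, B4->S, B3->F, B7->S, B6->T; covers B1=F, B2=S, B3=F, B4=S, B6=T, B7=S
input #10 (b=5, t=6): events B2->E, B1->T, B4->S, B3->F, B7->S, B6->T; covers B1=T, B2=E, B3=F, B4=S, B6=T, B7=S
the full pool covers 10 outcomes: B1=T, B1=F, B2=S, B2=E, B3=F, B4=S, B6=T, B6=F, B7=S, B7=E
checked all size-1 subsets: none covers 10 outcomes (max 6/10)
inputs {1, 3} (size 2) cover everything; no size-2 subset with a lexicographically smaller index list covers all 10
Answer: 1, 3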